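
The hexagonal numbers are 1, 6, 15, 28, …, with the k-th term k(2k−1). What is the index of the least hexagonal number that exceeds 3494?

Solve n(2n−1) > 3494 for integer n.
The largest n with value ≤ 3494 is 42 (since 3486 ≤ 3494 < 3655), so the first above is n = 43, value 3655.

43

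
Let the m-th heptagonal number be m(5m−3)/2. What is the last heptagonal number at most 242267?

241336

Solve n(5n−3)/2 ≤ 242267 for integer n.
n = 311 gives 241336 ≤ 242267, while n = 312 gives 242892 > 242267; so the answer is 241336.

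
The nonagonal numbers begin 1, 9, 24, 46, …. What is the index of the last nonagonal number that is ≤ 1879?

Solve n(7n−5)/2 ≤ 1879 for integer n.
n = 23 gives 1794 ≤ 1879, while n = 24 gives 1956 > 1879; so the answer is index 23.

23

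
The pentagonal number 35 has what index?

Set n(3n−1)/2 = 35, giving 3n² − n − 70 = 0.
The discriminant is 1 + 24·35 = 841, and √841 = 29.
So n = (1 + 29) / 6 = 30/6 = 5.
Check: 5·(3·5 − 1)/2 = 35. ✓

5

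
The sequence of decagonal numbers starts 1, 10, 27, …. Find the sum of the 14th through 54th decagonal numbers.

Σ i(4i−3) = 4Σi² − 3Σi over i = 14..54.
Σi = 1485 − 91 = 1394 and Σi² = 53955 − 819 = 53136.
4·53136 − 3·1394 = 208362.

208362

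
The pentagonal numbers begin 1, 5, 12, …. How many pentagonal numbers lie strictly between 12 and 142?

The n-th pentagonal number is n(3n−1)/2.
Smallest index with value > 12: n = 4 (giving 22).
Largest index with value < 142: n = 9 (giving 117).
Indices 4 through 9: 6 terms.

6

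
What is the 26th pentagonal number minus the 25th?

Consecutive pentagonal numbers differ by 3n − 2: here 3·26 − 2 = 76.

76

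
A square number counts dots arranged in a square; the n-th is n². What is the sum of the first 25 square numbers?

Σ_{i=1}^{25} i² = 25·26·51/6 = 5525.

5525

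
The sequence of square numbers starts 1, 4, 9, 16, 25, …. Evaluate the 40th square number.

1600

The 40th square number is n² with n = 40.
40² = 1600.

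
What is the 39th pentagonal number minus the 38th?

Consecutive pentagonal numbers differ by 3n − 2: here 3·39 − 2 = 115.

115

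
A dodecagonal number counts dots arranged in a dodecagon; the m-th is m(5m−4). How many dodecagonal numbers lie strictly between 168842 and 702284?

191

The n-th dodecagonal number is n(5n−4).
Smallest index with value > 168842: n = 185 (giving 170385).
Largest index with value < 702284: n = 375 (giving 701625).
Indices 185 through 375: 191 terms.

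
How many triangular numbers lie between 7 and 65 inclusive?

The n-th triangular number is n(n+1)/2.
Smallest index with value ≥ 7: n = 4 (giving 10).
Largest index with value ≤ 65: n = 10 (giving 55).
Indices 4 through 10: 7 terms.

7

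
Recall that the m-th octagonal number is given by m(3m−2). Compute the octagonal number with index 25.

The 25th octagonal number is n(3n−2) with n = 25.
25·(3·25 − 2) = 25·73 = 1825.

1825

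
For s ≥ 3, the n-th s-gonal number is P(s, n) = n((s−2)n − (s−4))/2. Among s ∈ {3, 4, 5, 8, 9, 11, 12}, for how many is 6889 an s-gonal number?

1

s = 3: P(3, 116) = 6786 and P(3, 117) = 6903; 6889 is not s-gonal.
s = 4: P(4, 83) = 6889. ✓
s = 5: P(5, 67) = 6700 and P(5, 68) = 6902; 6889 is not s-gonal.
s = 8: P(8, 48) = 6816 and P(8, 49) = 7105; 6889 is not s-gonal.
s = 9: P(9, 44) = 6666 and P(9, 45) = 6975; 6889 is not s-gonal.
s = 11: P(11, 39) = 6708 and P(11, 40) = 7060; 6889 is not s-gonal.
s = 12: P(12, 37) = 6697 and P(12, 38) = 7068; 6889 is not s-gonal.
Hits: s ∈ {4} → 1.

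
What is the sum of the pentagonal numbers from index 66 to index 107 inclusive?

478821

Σ i(3i−1)/2 = (3Σi² − Σi) / 2 over i = 66..107.
Σi = 5778 − 2145 = 3633 and Σi² = 414090 − 93665 = 320425.
(3·320425 − 1·3633) / 2 = 957642/2 = 478821.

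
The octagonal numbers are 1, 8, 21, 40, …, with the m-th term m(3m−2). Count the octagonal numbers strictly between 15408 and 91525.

The n-th octagonal number is n(3n−2).
Smallest index with value > 15408: n = 73 (giving 15841).
Largest index with value < 91525: n = 174 (giving 90480).
Indices 73 through 174: 102 terms.

102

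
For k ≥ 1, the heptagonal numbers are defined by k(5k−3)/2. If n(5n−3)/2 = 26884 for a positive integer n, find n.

Set n(5n−3)/2 = 26884, giving 5n² − 3n − 53768 = 0.
The discriminant is 9 + 40·26884 = 1075369, and √1075369 = 1037.
So n = (3 + 1037) / 10 = 1040/10 = 104.

104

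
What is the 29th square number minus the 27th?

112

29² = 841 and 27² = 729.
Difference: 841 − 729 = 112.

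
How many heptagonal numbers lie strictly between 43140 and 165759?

The n-th heptagonal number is n(5n−3)/2.
Smallest index with value > 43140: n = 132 (giving 43362).
Largest index with value < 165759: n = 257 (giving 164737).
Indices 132 through 257: 126 terms.

126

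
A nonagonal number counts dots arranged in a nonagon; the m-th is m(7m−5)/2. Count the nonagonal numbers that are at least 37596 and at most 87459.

55

The n-th nonagonal number is n(7n−5)/2.
Smallest index with value ≥ 37596: n = 104 (giving 37596).
Largest index with value ≤ 87459: n = 158 (giving 86979).
Indices 104 through 158: 55 terms.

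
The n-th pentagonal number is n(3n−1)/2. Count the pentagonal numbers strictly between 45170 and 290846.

267

The n-th pentagonal number is n(3n−1)/2.
Smallest index with value > 45170: n = 174 (giving 45327).
Largest index with value < 290846: n = 440 (giving 290180).
Indices 174 through 440: 267 terms.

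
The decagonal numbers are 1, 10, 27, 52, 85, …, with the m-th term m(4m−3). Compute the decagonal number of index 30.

3510

30·(4·30 − 3) = 30·117 = 3510.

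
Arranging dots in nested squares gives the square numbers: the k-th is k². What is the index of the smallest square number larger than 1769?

43

Solve n² > 1769 for integer n.
The largest n with value ≤ 1769 is 42 (since 1764 ≤ 1769 < 1849), so the first above is n = 43, value 1849.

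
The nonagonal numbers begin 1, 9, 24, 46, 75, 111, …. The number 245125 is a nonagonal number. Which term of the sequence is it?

265

Set n(7n−5)/2 = 245125, giving 7n² − 5n − 490250 = 0.
The discriminant is 25 + 56·245125 = 13727025, and √13727025 = 3705.
So n = (5 + 3705) / 14 = 3710/14 = 265.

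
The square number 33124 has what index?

182

We need n² = 33124, so n = √33124 = 182.
Check: 182² = 33124. ✓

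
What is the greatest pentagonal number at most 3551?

Solve n(3n−1)/2 ≤ 3551 for integer n.
n = 48 gives 3432 ≤ 3551, while n = 49 gives 3577 > 3551; so the answer is 3432.

3432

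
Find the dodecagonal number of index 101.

50601

The 101st dodecagonal number is n(5n−4) with n = 101.
101·(5·101 − 4) = 101·501 = 50601.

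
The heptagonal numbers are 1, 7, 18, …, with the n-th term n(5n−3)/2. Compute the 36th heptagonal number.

36·(5·36 − 3)/2 = 36·177/2 = 3186.

3186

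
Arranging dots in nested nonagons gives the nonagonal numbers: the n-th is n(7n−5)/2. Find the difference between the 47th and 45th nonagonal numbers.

47·(7·47 − 5)/2 = 7614 and 45·(7·45 − 5)/2 = 6975.
Difference: 7614 − 6975 = 639.

639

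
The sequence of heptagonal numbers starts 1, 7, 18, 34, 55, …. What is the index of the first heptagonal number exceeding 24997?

Solve n(5n−3)/2 > 24997 for integer n.
The largest n with value ≤ 24997 is 100 (since 24850 ≤ 24997 < 25351), so the first above is n = 101, value 25351.

101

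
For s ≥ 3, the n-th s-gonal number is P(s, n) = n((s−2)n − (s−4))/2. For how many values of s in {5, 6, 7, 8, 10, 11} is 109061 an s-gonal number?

s = 5: P(5, 269) = 108407 and P(5, 270) = 109215; 109061 is not s-gonal.
s = 6: P(6, 233) = 108345 and P(6, 234) = 109278; 109061 is not s-gonal.
s = 7: P(7, 209) = 108889 and P(7, 210) = 109935; 109061 is not s-gonal.
s = 8: P(8, 191) = 109061. ✓
s = 10: P(10, 165) = 108405 and P(10, 166) = 109726; 109061 is not s-gonal.
s = 11: P(11, 156) = 108966 and P(11, 157) = 110371; 109061 is not s-gonal.
Hits: s ∈ {8} → 1.

1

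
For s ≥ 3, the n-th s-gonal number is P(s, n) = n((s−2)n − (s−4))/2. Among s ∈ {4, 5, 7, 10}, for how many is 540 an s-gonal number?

s = 4: P(4, 23) = 529 and P(4, 24) = 576; 540 is not s-gonal.
s = 5: P(5, 19) = 532 and P(5, 20) = 590; 540 is not s-gonal.
s = 7: P(7, 15) = 540. ✓
s = 10: P(10, 12) = 540. ✓
Hits: s ∈ {7, 10} → 2.

2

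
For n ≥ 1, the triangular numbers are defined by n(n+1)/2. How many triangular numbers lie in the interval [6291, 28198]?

125

The n-th triangular number is n(n+1)/2.
Smallest index with value ≥ 6291: n = 112 (giving 6328).
Largest index with value ≤ 28198: n = 236 (giving 27966).
Indices 112 through 236: 125 terms.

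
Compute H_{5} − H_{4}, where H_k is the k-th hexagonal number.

17

Consecutive hexagonal numbers differ by 4n − 3: here 4·5 − 3 = 17.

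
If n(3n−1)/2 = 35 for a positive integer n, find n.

Set n(3n−1)/2 = 35, giving 3n² − n − 70 = 0.
The discriminant is 1 + 24·35 = 841, and √841 = 29.
So n = (1 + 29) / 6 = 30/6 = 5.
Check: 5·(3·5 − 1)/2 = 35. ✓

5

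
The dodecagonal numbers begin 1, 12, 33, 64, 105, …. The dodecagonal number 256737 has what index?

227

Set n(5n−4) = 256737, giving 5n² − 4n − 256737 = 0.
The discriminant is 16 + 20·256737 = 5134756, and √5134756 = 2266.
So n = (4 + 2266) / 10 = 2270/10 = 227.
Check: 227·(5·227 − 4) = 256737. ✓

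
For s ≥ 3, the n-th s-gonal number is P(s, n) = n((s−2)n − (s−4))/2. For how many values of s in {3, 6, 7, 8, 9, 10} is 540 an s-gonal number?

s = 3: P(3, 32) = 528 and P(3, 33) = 561; 540 is not s-gonal.
s = 6: P(6, 16) = 496 and P(6, 17) = 561; 540 is not s-gonal.
s = 7: P(7, 15) = 540. ✓
s = 8: P(8, 13) = 481 and P(8, 14) = 560; 540 is not s-gonal.
s = 9: P(9, 12) = 474 and P(9, 13) = 559; 540 is not s-gonal.
s = 10: P(10, 12) = 540. ✓
Hits: s ∈ {7, 10} → 2.

2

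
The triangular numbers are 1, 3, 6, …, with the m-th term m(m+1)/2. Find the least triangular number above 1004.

1035

Solve n(n+1)/2 > 1004 for integer n.
The largest n with value ≤ 1004 is 44 (since 990 ≤ 1004 < 1035), so the first above is n = 45, value 1035.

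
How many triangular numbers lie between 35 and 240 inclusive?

14

The n-th triangular number is n(n+1)/2.
Smallest index with value ≥ 35: n = 8 (giving 36).
Largest index with value ≤ 240: n = 21 (giving 231).
Indices 8 through 21: 14 terms.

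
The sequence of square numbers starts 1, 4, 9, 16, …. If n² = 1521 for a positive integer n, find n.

39

We need n² = 1521, so n = √1521 = 39.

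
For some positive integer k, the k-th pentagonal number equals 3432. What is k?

48

Set n(3n−1)/2 = 3432, giving 3n² − n − 6864 = 0.
The discriminant is 1 + 24·3432 = 82369, and √82369 = 287.
So n = (1 + 287) / 6 = 288/6 = 48.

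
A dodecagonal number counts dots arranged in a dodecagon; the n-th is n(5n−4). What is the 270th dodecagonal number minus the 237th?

83523

270·(5·270 − 4) = 363420 and 237·(5·237 − 4) = 279897.
Difference: 363420 − 279897 = 83523.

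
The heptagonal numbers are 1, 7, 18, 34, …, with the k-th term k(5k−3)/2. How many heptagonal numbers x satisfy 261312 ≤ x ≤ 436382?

95

The n-th heptagonal number is n(5n−3)/2.
Smallest index with value ≥ 261312: n = 324 (giving 261954).
Largest index with value ≤ 436382: n = 418 (giving 436183).
Indices 324 through 418: 95 terms.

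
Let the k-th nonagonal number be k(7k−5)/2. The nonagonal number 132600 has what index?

195

Set n(7n−5)/2 = 132600, giving 7n² − 5n − 265200 = 0.
So n = (5 + 2725) / 14 = 2730/14 = 195.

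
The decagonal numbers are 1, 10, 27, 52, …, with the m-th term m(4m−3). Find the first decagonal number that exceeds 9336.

9457

Solve n(4n−3) > 9336 for integer n.
The largest n with value ≤ 9336 is 48 (since 9072 ≤ 9336 < 9457), so the first above is n = 49, value 9457.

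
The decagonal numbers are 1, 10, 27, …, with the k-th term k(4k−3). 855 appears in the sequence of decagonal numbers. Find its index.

15

Set n(4n−3) = 855, giving 4n² − 3n − 855 = 0.
So n = (3 + 117) / 8 = 120/8 = 15.
Check: 15·(4·15 − 3) = 855. ✓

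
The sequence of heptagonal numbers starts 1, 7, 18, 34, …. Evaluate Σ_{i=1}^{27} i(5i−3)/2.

16758

Σ i(5i−3)/2 = (5Σi² − 3Σi) / 2 over i = 1..27.
Σi = 378 and Σi² = 6930.
(5·6930 − 3·378) / 2 = 33516/2 = 16758.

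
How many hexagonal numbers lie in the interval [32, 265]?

7

The n-th hexagonal number is n(2n−1).
Smallest index with value ≥ 32: n = 5 (giving 45).
Largest index with value ≤ 265: n = 11 (giving 231).
Indices 5 through 11: 7 terms.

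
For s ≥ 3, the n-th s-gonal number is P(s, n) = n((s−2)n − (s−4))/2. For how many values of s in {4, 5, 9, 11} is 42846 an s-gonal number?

s = 4: P(4, 206) = 42436 and P(4, 207) = 42849; 42846 is not s-gonal.
s = 5: P(5, 169) = 42757 and P(5, 170) = 43265; 42846 is not s-gonal.
s = 9: P(9, 111) = 42846. ✓
s = 11: P(11, 97) = 42001 and P(11, 98) = 42875; 42846 is not s-gonal.
Hits: s ∈ {9} → 1.

1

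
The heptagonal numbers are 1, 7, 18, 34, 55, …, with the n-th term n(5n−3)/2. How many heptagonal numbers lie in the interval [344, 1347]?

The n-th heptagonal number is n(5n−3)/2.
Smallest index with value ≥ 344: n = 13 (giving 403).
Largest index with value ≤ 1347: n = 23 (giving 1288).
Indices 13 through 23: 11 terms.

11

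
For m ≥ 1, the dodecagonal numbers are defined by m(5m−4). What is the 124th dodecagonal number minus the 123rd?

Consecutive dodecagonal numbers differ by 10n − 9: here 10·124 − 9 = 1231.

1231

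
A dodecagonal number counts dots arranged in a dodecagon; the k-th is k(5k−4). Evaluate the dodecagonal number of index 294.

The 294th dodecagonal number is n(5n−4) with n = 294.
294·(5·294 − 4) = 294·1466 = 431004.

431004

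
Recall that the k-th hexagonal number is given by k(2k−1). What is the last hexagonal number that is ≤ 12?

6

Solve n(2n−1) ≤ 12 for integer n.
n = 2 gives 6 ≤ 12, while n = 3 gives 15 > 12; so the answer is 6.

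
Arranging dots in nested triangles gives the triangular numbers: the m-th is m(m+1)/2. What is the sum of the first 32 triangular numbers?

5984

Σ i(i+1)/2 = (Σi² + Σi) / 2 over i = 1..32.
Σi = 528 and Σi² = 11440.
(1·11440 + 1·528) / 2 = 11968/2 = 5984.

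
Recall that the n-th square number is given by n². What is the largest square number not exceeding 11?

Solve n² ≤ 11 for integer n.
n = 3 gives 9 ≤ 11, while n = 4 gives 16 > 11; so the answer is 9.

9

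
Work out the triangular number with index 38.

741

The 38th triangular number is n(n+1)/2 with n = 38.
38·39/2 = 1482/2 = 741.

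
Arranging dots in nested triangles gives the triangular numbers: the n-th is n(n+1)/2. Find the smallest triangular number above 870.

Solve n(n+1)/2 > 870 for integer n.
The largest n with value ≤ 870 is 41 (since 861 ≤ 870 < 903), so the first above is n = 42, value 903.

903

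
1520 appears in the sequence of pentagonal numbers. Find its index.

Set n(3n−1)/2 = 1520, giving 3n² − n − 3040 = 0.
The discriminant is 1 + 24·1520 = 36481, and √36481 = 191.
So n = (1 + 191) / 6 = 192/6 = 32.

32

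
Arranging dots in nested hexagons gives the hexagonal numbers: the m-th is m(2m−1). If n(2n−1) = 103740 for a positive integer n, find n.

228

Set n(2n−1) = 103740, giving 2n² − n − 103740 = 0.
The discriminant is 1 + 8·103740 = 829921, and √829921 = 911.
So n = (1 + 911) / 4 = 912/4 = 228.
Check: 228·(2·228 − 1) = 103740. ✓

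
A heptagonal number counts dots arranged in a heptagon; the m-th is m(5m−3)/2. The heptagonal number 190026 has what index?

Set n(5n−3)/2 = 190026, giving 5n² − 3n − 380052 = 0.
The discriminant is 9 + 40·190026 = 7601049, and √7601049 = 2757.
So n = (3 + 2757) / 10 = 2760/10 = 276.

276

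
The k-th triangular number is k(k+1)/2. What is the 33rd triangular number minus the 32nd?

33

Consecutive triangular numbers differ by n: T_{33} − T_{32} = 33.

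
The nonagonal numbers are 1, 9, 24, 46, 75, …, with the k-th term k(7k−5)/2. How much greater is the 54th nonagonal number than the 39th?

54·(7·54 − 5)/2 = 10071 and 39·(7·39 − 5)/2 = 5226.
Difference: 10071 − 5226 = 4845.

4845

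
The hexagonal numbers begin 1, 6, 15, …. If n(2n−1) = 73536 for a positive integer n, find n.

Set n(2n−1) = 73536, giving 2n² − n − 73536 = 0.
So n = (1 + 767) / 4 = 768/4 = 192.
Check: 192·(2·192 − 1) = 73536. ✓

192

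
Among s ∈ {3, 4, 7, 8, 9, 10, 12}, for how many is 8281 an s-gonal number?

2

s = 3: P(3, 128) = 8256 and P(3, 129) = 8385; 8281 is not s-gonal.
s = 4: P(4, 91) = 8281. ✓
s = 7: P(7, 57) = 8037 and P(7, 58) = 8323; 8281 is not s-gonal.
s = 8: P(8, 52) = 8008 and P(8, 53) = 8321; 8281 is not s-gonal.
s = 9: P(9, 49) = 8281. ✓
s = 10: P(10, 45) = 7965 and P(10, 46) = 8326; 8281 is not s-gonal.
s = 12: P(12, 41) = 8241 and P(12, 42) = 8652; 8281 is not s-gonal.
Hits: s ∈ {4, 9} → 2.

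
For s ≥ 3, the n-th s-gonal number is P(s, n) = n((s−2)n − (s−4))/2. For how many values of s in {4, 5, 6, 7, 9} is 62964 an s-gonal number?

1

s = 4: P(4, 250) = 62500 and P(4, 251) = 63001; 62964 is not s-gonal.
s = 5: P(5, 205) = 62935 and P(5, 206) = 63551; 62964 is not s-gonal.
s = 6: P(6, 177) = 62481 and P(6, 178) = 63190; 62964 is not s-gonal.
s = 7: P(7, 159) = 62964. ✓
s = 9: P(9, 134) = 62511 and P(9, 135) = 63450; 62964 is not s-gonal.
Hits: s ∈ {7} → 1.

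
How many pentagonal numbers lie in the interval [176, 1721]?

The n-th pentagonal number is n(3n−1)/2.
Smallest index with value ≥ 176: n = 11 (giving 176).
Largest index with value ≤ 1721: n = 34 (giving 1717).
Indices 11 through 34: 24 terms.

24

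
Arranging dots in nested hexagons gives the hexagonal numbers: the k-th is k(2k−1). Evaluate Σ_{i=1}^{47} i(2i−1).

70312

Σ i(2i−1) = 2Σi² − Σi over i = 1..47.
Σi = 1128 and Σi² = 35720.
2·35720 − 1·1128 = 70312.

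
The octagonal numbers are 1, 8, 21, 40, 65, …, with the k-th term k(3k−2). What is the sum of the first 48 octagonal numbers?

111720

Σ i(3i−2) = 3Σi² − 2Σi over i = 1..48.
Σi = 1176 and Σi² = 38024.
3·38024 − 2·1176 = 111720.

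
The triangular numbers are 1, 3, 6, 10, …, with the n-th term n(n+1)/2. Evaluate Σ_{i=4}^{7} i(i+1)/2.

74

Σ i(i+1)/2 = (Σi² + Σi) / 2 over i = 4..7.
Σi = 28 − 6 = 22 and Σi² = 140 − 14 = 126.
(1·126 + 1·22) / 2 = 148/2 = 74.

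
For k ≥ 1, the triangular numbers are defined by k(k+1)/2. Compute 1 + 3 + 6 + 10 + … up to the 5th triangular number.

35

Σ i(i+1)/2 = (Σi² + Σi) / 2 over i = 1..5.
Σi = 15 and Σi² = 55.
(1·55 + 1·15) / 2 = 70/2 = 35.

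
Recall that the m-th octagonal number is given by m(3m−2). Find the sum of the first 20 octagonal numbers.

8190

Σ i(3i−2) = 3Σi² − 2Σi over i = 1..20.
Σi = 210 and Σi² = 2870.
3·2870 − 2·210 = 8190.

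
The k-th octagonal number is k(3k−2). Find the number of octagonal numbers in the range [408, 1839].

14

The n-th octagonal number is n(3n−2).
Smallest index with value ≥ 408: n = 12 (giving 408).
Largest index with value ≤ 1839: n = 25 (giving 1825).
Indices 12 through 25: 14 terms.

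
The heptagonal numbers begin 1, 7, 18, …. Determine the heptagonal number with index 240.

The 240th heptagonal number is n(5n−3)/2 with n = 240.
240·(5·240 − 3)/2 = 240·1197/2 = 143640.

143640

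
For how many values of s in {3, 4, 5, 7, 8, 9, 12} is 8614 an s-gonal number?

1

s = 3: P(3, 130) = 8515 and P(3, 131) = 8646; 8614 is not s-gonal.
s = 4: P(4, 92) = 8464 and P(4, 93) = 8649; 8614 is not s-gonal.
s = 5: P(5, 75) = 8400 and P(5, 76) = 8626; 8614 is not s-gonal.
s = 7: P(7, 59) = 8614. ✓
s = 8: P(8, 53) = 8321 and P(8, 54) = 8640; 8614 is not s-gonal.
s = 9: P(9, 49) = 8281 and P(9, 50) = 8625; 8614 is not s-gonal.
s = 12: P(12, 41) = 8241 and P(12, 42) = 8652; 8614 is not s-gonal.
Hits: s ∈ {7} → 1.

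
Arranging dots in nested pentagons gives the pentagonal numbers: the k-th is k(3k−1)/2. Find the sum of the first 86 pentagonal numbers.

Σ i(3i−1)/2 = (3Σi² − Σi) / 2 over i = 1..86.
Σi = 3741 and Σi² = 215731.
(3·215731 − 1·3741) / 2 = 643452/2 = 321726.

321726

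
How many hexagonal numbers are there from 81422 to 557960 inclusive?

The n-th hexagonal number is n(2n−1).
Smallest index with value ≥ 81422: n = 203 (giving 82215).
Largest index with value ≤ 557960: n = 528 (giving 557040).
Indices 203 through 528: 326 terms.

326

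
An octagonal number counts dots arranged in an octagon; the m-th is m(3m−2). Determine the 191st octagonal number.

The 191st octagonal number is n(3n−2) with n = 191.
191·(3·191 − 2) = 191·571 = 109061.

109061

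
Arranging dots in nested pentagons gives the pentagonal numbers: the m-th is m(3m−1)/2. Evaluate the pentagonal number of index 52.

4030

52·(3·52 − 1)/2 = 52·155/2 = 4030.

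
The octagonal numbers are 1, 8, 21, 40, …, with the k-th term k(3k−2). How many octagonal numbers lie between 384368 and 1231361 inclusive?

283

The n-th octagonal number is n(3n−2).
Smallest index with value ≥ 384368: n = 359 (giving 385925).
Largest index with value ≤ 1231361: n = 641 (giving 1231361).
Indices 359 through 641: 283 terms.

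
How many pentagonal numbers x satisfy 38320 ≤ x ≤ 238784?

The n-th pentagonal number is n(3n−1)/2.
Smallest index with value ≥ 38320: n = 160 (giving 38320).
Largest index with value ≤ 238784: n = 399 (giving 238602).
Indices 160 through 399: 240 terms.

240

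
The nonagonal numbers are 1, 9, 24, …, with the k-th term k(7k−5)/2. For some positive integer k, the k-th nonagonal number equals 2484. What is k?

27

Set n(7n−5)/2 = 2484, giving 7n² − 5n − 4968 = 0.
So n = (5 + 373) / 14 = 378/14 = 27.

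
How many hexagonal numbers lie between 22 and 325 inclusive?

The n-th hexagonal number is n(2n−1).
Smallest index with value ≥ 22: n = 4 (giving 28).
Largest index with value ≤ 325: n = 13 (giving 325).
Indices 4 through 13: 10 terms.

10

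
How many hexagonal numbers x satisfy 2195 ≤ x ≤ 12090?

The n-th hexagonal number is n(2n−1).
Smallest index with value ≥ 2195: n = 34 (giving 2278).
Largest index with value ≤ 12090: n = 78 (giving 12090).
Indices 34 through 78: 45 terms.

45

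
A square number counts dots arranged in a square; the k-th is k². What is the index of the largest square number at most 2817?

53

Solve n² ≤ 2817 for integer n.
n = 53 gives 2809 ≤ 2817, while n = 54 gives 2916 > 2817; so the answer is index 53.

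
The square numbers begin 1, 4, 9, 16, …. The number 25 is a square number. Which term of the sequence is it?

We need n² = 25, so n = √25 = 5.
Check: 5² = 25. ✓

5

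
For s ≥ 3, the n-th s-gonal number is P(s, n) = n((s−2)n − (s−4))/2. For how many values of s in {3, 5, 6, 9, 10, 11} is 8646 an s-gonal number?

2

s = 3: P(3, 131) = 8646. ✓
s = 5: P(5, 76) = 8626 and P(5, 77) = 8855; 8646 is not s-gonal.
s = 6: P(6, 66) = 8646. ✓
s = 9: P(9, 50) = 8625 and P(9, 51) = 8976; 8646 is not s-gonal.
s = 10: P(10, 46) = 8326 and P(10, 47) = 8695; 8646 is not s-gonal.
s = 11: P(11, 44) = 8558 and P(11, 45) = 8955; 8646 is not s-gonal.
Hits: s ∈ {3, 6} → 2.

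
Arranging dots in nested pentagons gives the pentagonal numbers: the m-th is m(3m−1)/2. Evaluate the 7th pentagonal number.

The 7th pentagonal number is n(3n−1)/2 with n = 7.
7·(3·7 − 1)/2 = 7·20/2 = 7·10 = 70.

70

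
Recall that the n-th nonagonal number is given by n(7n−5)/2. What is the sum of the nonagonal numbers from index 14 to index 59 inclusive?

238671

Σ i(7i−5)/2 = (7Σi² − 5Σi) / 2 over i = 14..59.
Σi = 1770 − 91 = 1679 and Σi² = 70210 − 819 = 69391.
(7·69391 − 5·1679) / 2 = 477342/2 = 238671.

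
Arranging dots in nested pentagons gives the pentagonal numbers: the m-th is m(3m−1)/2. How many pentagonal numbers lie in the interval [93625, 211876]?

127

The n-th pentagonal number is n(3n−1)/2.
Smallest index with value ≥ 93625: n = 250 (giving 93625).
Largest index with value ≤ 211876: n = 376 (giving 211876).
Indices 250 through 376: 127 terms.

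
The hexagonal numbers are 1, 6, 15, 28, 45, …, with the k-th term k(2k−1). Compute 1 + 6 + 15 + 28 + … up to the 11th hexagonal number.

946

Σ i(2i−1) = 2Σi² − Σi over i = 1..11.
Σi = 66 and Σi² = 506.
2·506 − 1·66 = 946.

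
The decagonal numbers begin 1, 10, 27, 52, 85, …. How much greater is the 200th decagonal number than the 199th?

1593

Consecutive decagonal numbers differ by 8n − 7: here 8·200 − 7 = 1593.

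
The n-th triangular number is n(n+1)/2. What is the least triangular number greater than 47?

55

Solve n(n+1)/2 > 47 for integer n.
The largest n with value ≤ 47 is 9 (since 45 ≤ 47 < 55), so the first above is n = 10, value 55.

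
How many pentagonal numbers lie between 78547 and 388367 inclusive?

281

The n-th pentagonal number is n(3n−1)/2.
Smallest index with value ≥ 78547: n = 229 (giving 78547).
Largest index with value ≤ 388367: n = 509 (giving 388367).
Indices 229 through 509: 281 terms.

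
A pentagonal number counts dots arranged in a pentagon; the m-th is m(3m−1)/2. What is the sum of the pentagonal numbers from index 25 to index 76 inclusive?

Σ i(3i−1)/2 = (3Σi² − Σi) / 2 over i = 25..76.
Σi = 2926 − 300 = 2626 and Σi² = 149226 − 4900 = 144326.
(3·144326 − 1·2626) / 2 = 430352/2 = 215176.

215176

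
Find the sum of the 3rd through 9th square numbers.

280

Σ_{i=3}^{9} i² = 285 − 5 = 280.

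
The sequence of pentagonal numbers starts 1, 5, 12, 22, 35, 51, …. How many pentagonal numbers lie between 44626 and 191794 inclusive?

185

The n-th pentagonal number is n(3n−1)/2.
Smallest index with value ≥ 44626: n = 173 (giving 44807).
Largest index with value ≤ 191794: n = 357 (giving 190995).
Indices 173 through 357: 185 terms.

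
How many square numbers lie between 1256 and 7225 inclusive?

50

The n-th square number is n².
Smallest index with value ≥ 1256: n = 36 (giving 1296).
Largest index with value ≤ 7225: n = 85 (giving 7225).
Indices 36 through 85: 50 terms.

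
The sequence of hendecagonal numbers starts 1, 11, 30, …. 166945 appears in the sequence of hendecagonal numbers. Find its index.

193

Set n(9n−7)/2 = 166945, giving 9n² − 7n − 333890 = 0.
The discriminant is 49 + 72·166945 = 12020089, and √12020089 = 3467.
So n = (7 + 3467) / 18 = 3474/18 = 193.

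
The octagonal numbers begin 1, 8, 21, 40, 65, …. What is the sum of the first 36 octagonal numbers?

Σ i(3i−2) = 3Σi² − 2Σi over i = 1..36.
Σi = 666 and Σi² = 16206.
3·16206 − 2·666 = 47286.

47286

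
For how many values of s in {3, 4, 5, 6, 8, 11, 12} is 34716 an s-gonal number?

2

s = 3: P(3, 263) = 34716. ✓
s = 4: P(4, 186) = 34596 and P(4, 187) = 34969; 34716 is not s-gonal.
s = 5: P(5, 152) = 34580 and P(5, 153) = 35037; 34716 is not s-gonal.
s = 6: P(6, 132) = 34716. ✓
s = 8: P(8, 107) = 34133 and P(8, 108) = 34776; 34716 is not s-gonal.
s = 11: P(11, 88) = 34540 and P(11, 89) = 35333; 34716 is not s-gonal.
s = 12: P(12, 83) = 34113 and P(12, 84) = 34944; 34716 is not s-gonal.
Hits: s ∈ {3, 6} → 2.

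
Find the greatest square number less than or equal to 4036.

Solve n² ≤ 4036 for integer n.
n = 63 gives 3969 ≤ 4036, while n = 64 gives 4096 > 4036; so the answer is 3969.

3969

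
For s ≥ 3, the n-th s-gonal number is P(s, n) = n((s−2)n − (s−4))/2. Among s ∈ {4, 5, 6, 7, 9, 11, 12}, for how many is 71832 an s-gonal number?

1

s = 4: P(4, 268) = 71824 and P(4, 269) = 72361; 71832 is not s-gonal.
s = 5: P(5, 219) = 71832. ✓
s = 6: P(6, 189) = 71253 and P(6, 190) = 72010; 71832 is not s-gonal.
s = 7: P(7, 169) = 71149 and P(7, 170) = 71995; 71832 is not s-gonal.
s = 9: P(9, 143) = 71214 and P(9, 144) = 72216; 71832 is not s-gonal.
s = 11: P(11, 126) = 71001 and P(11, 127) = 72136; 71832 is not s-gonal.
s = 12: P(12, 120) = 71520 and P(12, 121) = 72721; 71832 is not s-gonal.
Hits: s ∈ {5} → 1.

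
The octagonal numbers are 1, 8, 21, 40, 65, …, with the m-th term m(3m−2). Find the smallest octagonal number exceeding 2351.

2465

Solve n(3n−2) > 2351 for integer n.
The largest n with value ≤ 2351 is 28 (since 2296 ≤ 2351 < 2465), so the first above is n = 29, value 2465.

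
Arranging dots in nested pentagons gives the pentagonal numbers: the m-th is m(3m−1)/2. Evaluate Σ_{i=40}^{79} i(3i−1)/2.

Σ i(3i−1)/2 = (3Σi² − Σi) / 2 over i = 40..79.
Σi = 3160 − 780 = 2380 and Σi² = 167480 − 20540 = 146940.
(3·146940 − 1·2380) / 2 = 438440/2 = 219220.

219220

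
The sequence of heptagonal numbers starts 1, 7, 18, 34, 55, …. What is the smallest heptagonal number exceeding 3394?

Solve n(5n−3)/2 > 3394 for integer n.
The largest n with value ≤ 3394 is 37 (since 3367 ≤ 3394 < 3553), so the first above is n = 38, value 3553.

3553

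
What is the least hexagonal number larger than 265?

276

Solve n(2n−1) > 265 for integer n.
The largest n with value ≤ 265 is 11 (since 231 ≤ 265 < 276), so the first above is n = 12, value 276.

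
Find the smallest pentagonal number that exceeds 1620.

1717

Solve n(3n−1)/2 > 1620 for integer n.
The largest n with value ≤ 1620 is 33 (since 1617 ≤ 1620 < 1717), so the first above is n = 34, value 1717.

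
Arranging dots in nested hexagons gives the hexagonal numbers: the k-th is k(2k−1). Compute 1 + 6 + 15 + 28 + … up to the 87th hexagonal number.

442772

Σ i(2i−1) = 2Σi² − Σi over i = 1..87.
Σi = 3828 and Σi² = 223300.
2·223300 − 1·3828 = 442772.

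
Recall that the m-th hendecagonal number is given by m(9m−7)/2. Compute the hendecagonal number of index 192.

The 192nd hendecagonal number is n(9n−7)/2 with n = 192.
192·(9·192 − 7)/2 = 192·1721/2 = 165216.

165216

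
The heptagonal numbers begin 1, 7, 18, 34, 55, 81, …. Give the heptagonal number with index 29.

2059

29·(5·29 − 3)/2 = 29·142/2 = 29·71 = 2059.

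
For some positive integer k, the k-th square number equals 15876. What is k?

126

We need n² = 15876, so n = √15876 = 126.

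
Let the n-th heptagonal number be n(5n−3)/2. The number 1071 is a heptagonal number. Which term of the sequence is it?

Set n(5n−3)/2 = 1071, giving 5n² − 3n − 2142 = 0.
The discriminant is 9 + 40·1071 = 42849, and √42849 = 207.
So n = (3 + 207) / 10 = 210/10 = 21.
Check: 21·(5·21 − 3)/2 = 1071. ✓

21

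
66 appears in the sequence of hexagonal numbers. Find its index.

6

Set n(2n−1) = 66, giving 2n² − n − 66 = 0.
The discriminant is 1 + 8·66 = 529, and √529 = 23.
So n = (1 + 23) / 4 = 24/4 = 6.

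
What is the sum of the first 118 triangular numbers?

280840

Σ i(i+1)/2 = (Σi² + Σi) / 2 over i = 1..118.
Σi = 7021 and Σi² = 554659.
(1·554659 + 1·7021) / 2 = 561680/2 = 280840.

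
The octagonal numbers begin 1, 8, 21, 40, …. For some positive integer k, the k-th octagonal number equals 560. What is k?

14

Set n(3n−2) = 560, giving 3n² − 2n − 560 = 0.
The discriminant is 4 + 12·560 = 6724, and √6724 = 82.
So n = (2 + 82) / 6 = 84/6 = 14.
Check: 14·(3·14 − 2) = 560. ✓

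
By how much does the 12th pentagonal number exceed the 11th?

34

Consecutive pentagonal numbers differ by 3n − 2: here 3·12 − 2 = 34.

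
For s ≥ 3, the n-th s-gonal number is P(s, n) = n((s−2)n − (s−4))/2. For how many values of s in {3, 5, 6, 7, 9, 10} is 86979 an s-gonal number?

s = 3: P(3, 416) = 86736 and P(3, 417) = 87153; 86979 is not s-gonal.
s = 5: P(5, 240) = 86280 and P(5, 241) = 87001; 86979 is not s-gonal.
s = 6: P(6, 208) = 86320 and P(6, 209) = 87153; 86979 is not s-gonal.
s = 7: P(7, 186) = 86211 and P(7, 187) = 87142; 86979 is not s-gonal.
s = 9: P(9, 158) = 86979. ✓
s = 10: P(10, 147) = 85995 and P(10, 148) = 87172; 86979 is not s-gonal.
Hits: s ∈ {9} → 1.

1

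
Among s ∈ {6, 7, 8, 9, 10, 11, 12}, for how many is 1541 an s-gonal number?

s = 6: P(6, 28) = 1540 and P(6, 29) = 1653; 1541 is not s-gonal.
s = 7: P(7, 25) = 1525 and P(7, 26) = 1651; 1541 is not s-gonal.
s = 8: P(8, 23) = 1541. ✓
s = 9: P(9, 21) = 1491 and P(9, 22) = 1639; 1541 is not s-gonal.
s = 10: P(10, 20) = 1540 and P(10, 21) = 1701; 1541 is not s-gonal.
s = 11: P(11, 18) = 1395 and P(11, 19) = 1558; 1541 is not s-gonal.
s = 12: P(12, 17) = 1377 and P(12, 18) = 1548; 1541 is not s-gonal.
Hits: s ∈ {8} → 1.

1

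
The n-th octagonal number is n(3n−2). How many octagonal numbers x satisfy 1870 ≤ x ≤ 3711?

10

The n-th octagonal number is n(3n−2).
Smallest index with value ≥ 1870: n = 26 (giving 1976).
Largest index with value ≤ 3711: n = 35 (giving 3605).
Indices 26 through 35: 10 terms.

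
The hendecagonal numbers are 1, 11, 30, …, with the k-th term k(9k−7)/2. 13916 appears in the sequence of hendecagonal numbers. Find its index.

56

Set n(9n−7)/2 = 13916, giving 9n² − 7n − 27832 = 0.
So n = (7 + 1001) / 18 = 1008/18 = 56.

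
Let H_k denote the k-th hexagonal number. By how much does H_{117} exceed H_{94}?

117·(2·117 − 1) = 27261 and 94·(2·94 − 1) = 17578.
Difference: 27261 − 17578 = 9683.

9683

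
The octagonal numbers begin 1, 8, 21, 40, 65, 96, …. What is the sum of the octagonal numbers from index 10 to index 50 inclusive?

Σ i(3i−2) = 3Σi² − 2Σi over i = 10..50.
Σi = 1275 − 45 = 1230 and Σi² = 42925 − 285 = 42640.
3·42640 − 2·1230 = 125460.

125460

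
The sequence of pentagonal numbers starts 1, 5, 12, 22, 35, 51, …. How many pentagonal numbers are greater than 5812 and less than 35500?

The n-th pentagonal number is n(3n−1)/2.
Smallest index with value > 5812: n = 63 (giving 5922).
Largest index with value < 35500: n = 154 (giving 35497).
Indices 63 through 154: 92 terms.

92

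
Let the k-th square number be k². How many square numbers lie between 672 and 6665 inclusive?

56

The n-th square number is n².
Smallest index with value ≥ 672: n = 26 (giving 676).
Largest index with value ≤ 6665: n = 81 (giving 6561).
Indices 26 through 81: 56 terms.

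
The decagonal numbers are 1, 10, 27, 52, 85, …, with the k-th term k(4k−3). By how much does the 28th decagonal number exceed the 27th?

217

Consecutive decagonal numbers differ by 8n − 7: here 8·28 − 7 = 217.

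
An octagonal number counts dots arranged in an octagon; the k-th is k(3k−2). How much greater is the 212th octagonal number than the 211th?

1267

Consecutive octagonal numbers differ by 6n − 5: here 6·212 − 5 = 1267.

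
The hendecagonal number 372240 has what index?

288

Set n(9n−7)/2 = 372240, giving 9n² − 7n − 744480 = 0.
The discriminant is 49 + 72·372240 = 26801329, and √26801329 = 5177.
So n = (7 + 5177) / 18 = 5184/18 = 288.
Check: 288·(9·288 − 7)/2 = 372240. ✓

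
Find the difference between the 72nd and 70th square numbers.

284

72² = 5184 and 70² = 4900.
Difference: 5184 − 4900 = 284.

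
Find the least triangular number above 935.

Solve n(n+1)/2 > 935 for integer n.
The largest n with value ≤ 935 is 42 (since 903 ≤ 935 < 946), so the first above is n = 43, value 946.

946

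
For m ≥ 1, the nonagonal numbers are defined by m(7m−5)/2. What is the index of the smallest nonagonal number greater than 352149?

318

Solve n(7n−5)/2 > 352149 for integer n.
The largest n with value ≤ 352149 is 317 (since 350919 ≤ 352149 < 353139), so the first above is n = 318, value 353139.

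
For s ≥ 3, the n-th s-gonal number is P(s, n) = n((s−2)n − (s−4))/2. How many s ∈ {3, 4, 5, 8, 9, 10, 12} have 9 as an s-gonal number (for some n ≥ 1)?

s = 3: P(3, 3) = 6 and P(3, 4) = 10; 9 is not s-gonal.
s = 4: P(4, 3) = 9. ✓
s = 5: P(5, 2) = 5 and P(5, 3) = 12; 9 is not s-gonal.
s = 8: P(8, 2) = 8 and P(8, 3) = 21; 9 is not s-gonal.
s = 9: P(9, 2) = 9. ✓
s = 10: P(10, 1) = 1 and P(10, 2) = 10; 9 is not s-gonal.
s = 12: P(12, 1) = 1 and P(12, 2) = 12; 9 is not s-gonal.
Hits: s ∈ {4, 9} → 2.

2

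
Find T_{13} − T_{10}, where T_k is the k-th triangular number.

36

13·14/2 = 91 and 10·11/2 = 55.
Difference: 91 − 55 = 36.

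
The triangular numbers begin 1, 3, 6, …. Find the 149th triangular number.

11175

149·150/2 = 22350/2 = 11175.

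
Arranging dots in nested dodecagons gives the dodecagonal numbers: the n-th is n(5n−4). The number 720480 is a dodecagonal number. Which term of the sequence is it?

Set n(5n−4) = 720480, giving 5n² − 4n − 720480 = 0.
So n = (4 + 3796) / 10 = 3800/10 = 380.

380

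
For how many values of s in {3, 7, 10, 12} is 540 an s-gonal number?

2

s = 3: P(3, 32) = 528 and P(3, 33) = 561; 540 is not s-gonal.
s = 7: P(7, 15) = 540. ✓
s = 10: P(10, 12) = 540. ✓
s = 12: P(12, 10) = 460 and P(12, 11) = 561; 540 is not s-gonal.
Hits: s ∈ {7, 10} → 2.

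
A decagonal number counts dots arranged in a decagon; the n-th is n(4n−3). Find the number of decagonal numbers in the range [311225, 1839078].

399

The n-th decagonal number is n(4n−3).
Smallest index with value ≥ 311225: n = 280 (giving 312760).
Largest index with value ≤ 1839078: n = 678 (giving 1836702).
Indices 280 through 678: 399 terms.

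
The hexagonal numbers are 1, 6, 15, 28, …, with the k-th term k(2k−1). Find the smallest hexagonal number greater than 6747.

6903

Solve n(2n−1) > 6747 for integer n.
The largest n with value ≤ 6747 is 58 (since 6670 ≤ 6747 < 6903), so the first above is n = 59, value 6903.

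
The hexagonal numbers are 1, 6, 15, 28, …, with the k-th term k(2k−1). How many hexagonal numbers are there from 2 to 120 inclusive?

7

The n-th hexagonal number is n(2n−1).
Smallest index with value ≥ 2: n = 2 (giving 6).
Largest index with value ≤ 120: n = 8 (giving 120).
Indices 2 through 8: 7 terms.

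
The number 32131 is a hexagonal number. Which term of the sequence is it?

127

Set n(2n−1) = 32131, giving 2n² − n − 32131 = 0.
So n = (1 + 507) / 4 = 508/4 = 127.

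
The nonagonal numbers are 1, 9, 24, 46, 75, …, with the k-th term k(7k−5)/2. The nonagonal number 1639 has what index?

22

Set n(7n−5)/2 = 1639, giving 7n² − 5n − 3278 = 0.
The discriminant is 25 + 56·1639 = 91809, and √91809 = 303.
So n = (5 + 303) / 14 = 308/14 = 22.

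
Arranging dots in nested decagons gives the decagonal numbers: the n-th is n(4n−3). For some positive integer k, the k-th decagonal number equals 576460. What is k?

380

Set n(4n−3) = 576460, giving 4n² − 3n − 576460 = 0.
So n = (3 + 3037) / 8 = 3040/8 = 380.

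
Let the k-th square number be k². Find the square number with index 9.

81

The 9th square number is n² with n = 9.
9² = 81.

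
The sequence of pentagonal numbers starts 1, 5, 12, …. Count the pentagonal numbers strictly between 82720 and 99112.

The n-th pentagonal number is n(3n−1)/2.
Smallest index with value > 82720: n = 236 (giving 83426).
Largest index with value < 99112: n = 257 (giving 98945).
Indices 236 through 257: 22 terms.

22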